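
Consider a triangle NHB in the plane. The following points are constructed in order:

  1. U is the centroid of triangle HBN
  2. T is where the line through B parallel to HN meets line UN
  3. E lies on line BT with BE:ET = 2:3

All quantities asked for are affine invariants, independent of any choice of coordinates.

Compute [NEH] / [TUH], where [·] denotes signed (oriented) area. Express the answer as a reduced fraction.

[NEH]:[TUH] = -3/2

Set N = (0, 0), H = (1, 0), B = (0, 1); any affine frame gives the same invariant.
1. U is the centroid of triangle HBN ⇒ U = (1/3, 1/3)
2. T is where the line through B parallel to HN meets line UN ⇒ T = (1, 1)
3. E lies on line BT with BE:ET = 2:3 ⇒ E = (2/5, 1)
2·[NEH] = -1, 2·[TUH] = 2/3
[NEH]:[TUH] = -1:2/3 = -3/2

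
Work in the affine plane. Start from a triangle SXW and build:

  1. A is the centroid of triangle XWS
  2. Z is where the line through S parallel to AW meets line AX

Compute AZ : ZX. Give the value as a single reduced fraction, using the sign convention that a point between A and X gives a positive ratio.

Work in coordinates with S = (0, 0), X = (1, 0), W = (0, 1).
1. A is the centroid of triangle XWS ⇒ A = (1/3, 1/3)
2. Z is where the line through S parallel to AW meets line AX ⇒ Z = (-1/3, 2/3)
Z = A + t·(X−A) with t = -1, so AZ:ZX = t:(1−t) = -1:2

AZ:ZX = -1/2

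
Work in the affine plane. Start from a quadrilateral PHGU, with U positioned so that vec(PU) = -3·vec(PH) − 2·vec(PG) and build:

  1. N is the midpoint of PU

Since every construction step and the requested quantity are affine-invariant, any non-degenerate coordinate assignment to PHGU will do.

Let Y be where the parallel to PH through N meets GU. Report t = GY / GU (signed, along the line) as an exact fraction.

t = 2/3

Work in coordinates with P = (0, 0), H = (1, 0), G = (0, 1), U = (-3, -2).
1. N is the midpoint of PU ⇒ N = (-3/2, -1)
through N parallel to PH: direction (1, 0); meets GU at Y = (-2, -1)
Y = G + t·(U−G) with t = 2/3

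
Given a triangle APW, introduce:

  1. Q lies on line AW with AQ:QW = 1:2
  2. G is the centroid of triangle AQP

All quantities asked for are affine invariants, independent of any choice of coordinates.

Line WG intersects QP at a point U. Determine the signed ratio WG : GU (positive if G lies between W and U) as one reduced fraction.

WG:GU = -7

Assign A = (0, 0), P = (1, 0), W = (0, 1) — the answer is frame-independent, so this choice is without loss of generality.
1. Q lies on line AW with AQ:QW = 1:2 ⇒ Q = (0, 1/3)
2. G is the centroid of triangle AQP ⇒ G = (1/3, 1/9)
line WG meets QP at U = (2/7, 5/21)
G = W + t·(U−W) with t = 7/6, so WG:GU = 7/6:-1/6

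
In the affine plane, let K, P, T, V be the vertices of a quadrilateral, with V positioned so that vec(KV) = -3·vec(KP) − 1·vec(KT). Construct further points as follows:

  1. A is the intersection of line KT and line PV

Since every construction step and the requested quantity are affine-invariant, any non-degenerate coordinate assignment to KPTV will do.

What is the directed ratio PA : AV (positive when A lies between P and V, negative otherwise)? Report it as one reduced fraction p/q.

Work in coordinates with K = (0, 0), P = (1, 0), T = (0, 1), V = (-3, -1).
1. A is the intersection of line KT and line PV ⇒ A = (0, -1/4)
A = P + t·(V−P) with t = 1/4, so PA:AV = t:(1−t) = 1/4:3/4

PA:AV = 1/3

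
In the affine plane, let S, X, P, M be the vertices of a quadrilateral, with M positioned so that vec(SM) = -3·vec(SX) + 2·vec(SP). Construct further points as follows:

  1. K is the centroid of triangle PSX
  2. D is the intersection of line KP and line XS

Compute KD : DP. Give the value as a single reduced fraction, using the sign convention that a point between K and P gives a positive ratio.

Set S = (0, 0), X = (1, 0), P = (0, 1), M = (-3, 2); any affine frame gives the same invariant.
1. K is the centroid of triangle PSX ⇒ K = (1/3, 1/3)
2. D is the intersection of line KP and line XS ⇒ D = (1/2, 0)
D = K + t·(P−K) with t = -1/2, so KD:DP = t:(1−t) = -1/2:3/2

KD:DP = -1/3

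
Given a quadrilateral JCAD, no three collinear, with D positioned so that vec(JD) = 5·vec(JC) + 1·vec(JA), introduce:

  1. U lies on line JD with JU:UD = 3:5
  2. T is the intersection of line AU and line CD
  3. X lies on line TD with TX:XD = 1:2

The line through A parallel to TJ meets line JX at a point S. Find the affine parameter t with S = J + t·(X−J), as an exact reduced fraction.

t = 9

Choose coordinates J = (0, 0), C = (1, 0), A = (0, 1), D = (5, 1).
1. U lies on line JD with JU:UD = 3:5 ⇒ U = (15/8, 3/8)
2. T is the intersection of line AU and line CD ⇒ T = (15/7, 2/7)
3. X lies on line TD with TX:XD = 1:2 ⇒ X = (65/21, 11/21)
through A parallel to TJ: direction (-15/7, -2/7); meets JX at S = (195/7, 33/7)
S = J + t·(X−J) with t = 9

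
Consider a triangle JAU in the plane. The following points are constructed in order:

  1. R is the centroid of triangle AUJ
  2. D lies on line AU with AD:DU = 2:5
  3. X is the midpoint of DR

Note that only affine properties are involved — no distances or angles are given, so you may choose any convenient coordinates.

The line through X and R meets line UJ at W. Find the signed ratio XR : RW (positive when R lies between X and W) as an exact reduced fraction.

XR:RW = 4/7

Assign J = (0, 0), A = (1, 0), U = (0, 1) — the answer is frame-independent, so this choice is without loss of generality.
1. R is the centroid of triangle AUJ ⇒ R = (1/3, 1/3)
2. D lies on line AU with AD:DU = 2:5 ⇒ D = (5/7, 2/7)
3. X is the midpoint of DR ⇒ X = (11/21, 13/42)
line XR meets UJ at W = (0, 3/8)
R = X + t·(W−X) with t = 4/11, so XR:RW = 4/11:7/11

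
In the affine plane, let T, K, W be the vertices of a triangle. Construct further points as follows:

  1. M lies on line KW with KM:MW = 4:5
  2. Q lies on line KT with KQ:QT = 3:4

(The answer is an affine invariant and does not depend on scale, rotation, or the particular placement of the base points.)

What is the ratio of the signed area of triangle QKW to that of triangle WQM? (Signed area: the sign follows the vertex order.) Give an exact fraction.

[QKW]:[WQM] = 9/5

Assign T = (0, 0), K = (1, 0), W = (0, 1) — the answer is frame-independent, so this choice is without loss of generality.
1. M lies on line KW with KM:MW = 4:5 ⇒ M = (5/9, 4/9)
2. Q lies on line KT with KQ:QT = 3:4 ⇒ Q = (4/7, 0)
2·[QKW] = 3/7, 2·[WQM] = 5/21
[QKW]:[WQM] = 3/7:5/21 = 9/5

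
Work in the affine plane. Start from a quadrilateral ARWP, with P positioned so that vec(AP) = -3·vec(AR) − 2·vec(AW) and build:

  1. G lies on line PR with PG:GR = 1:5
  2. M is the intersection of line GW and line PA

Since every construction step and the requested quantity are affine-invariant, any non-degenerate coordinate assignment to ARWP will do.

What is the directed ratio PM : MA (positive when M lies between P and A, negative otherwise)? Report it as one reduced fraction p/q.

PM:MA = 3/7

Set A = (0, 0), R = (1, 0), W = (0, 1), P = (-3, -2); any affine frame gives the same invariant.
1. G lies on line PR with PG:GR = 1:5 ⇒ G = (-7/3, -5/3)
2. M is the intersection of line GW and line PA ⇒ M = (-21/10, -7/5)
M = P + t·(A−P) with t = 3/10, so PM:MA = t:(1−t) = 3/10:7/10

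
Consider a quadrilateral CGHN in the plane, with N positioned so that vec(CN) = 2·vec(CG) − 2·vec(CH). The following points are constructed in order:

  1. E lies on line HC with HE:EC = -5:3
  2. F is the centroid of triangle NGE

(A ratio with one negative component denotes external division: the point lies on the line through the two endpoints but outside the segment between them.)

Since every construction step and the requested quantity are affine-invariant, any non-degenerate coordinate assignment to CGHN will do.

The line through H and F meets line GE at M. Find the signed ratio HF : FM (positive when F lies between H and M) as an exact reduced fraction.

HF:FM = -22/7

Work in coordinates with C = (0, 0), G = (1, 0), H = (0, 1), N = (2, -2).
1. E lies on line HC with HE:EC = -5:3 ⇒ E = (0, -3/2)
2. F is the centroid of triangle NGE ⇒ F = (1, -7/6)
line HF meets GE at M = (15/22, -21/44)
F = H + t·(M−H) with t = 22/15, so HF:FM = 22/15:-7/15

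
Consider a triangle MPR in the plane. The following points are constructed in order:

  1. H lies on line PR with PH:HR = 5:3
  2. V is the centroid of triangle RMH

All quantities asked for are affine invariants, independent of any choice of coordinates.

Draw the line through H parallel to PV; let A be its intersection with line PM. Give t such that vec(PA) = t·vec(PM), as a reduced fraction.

t = -5/13

Work in coordinates with M = (0, 0), P = (1, 0), R = (0, 1).
1. H lies on line PR with PH:HR = 5:3 ⇒ H = (3/8, 5/8)
2. V is the centroid of triangle RMH ⇒ V = (1/8, 13/24)
through H parallel to PV: direction (-7/8, 13/24); meets PM at A = (18/13, 0)
A = P + t·(M−P) with t = -5/13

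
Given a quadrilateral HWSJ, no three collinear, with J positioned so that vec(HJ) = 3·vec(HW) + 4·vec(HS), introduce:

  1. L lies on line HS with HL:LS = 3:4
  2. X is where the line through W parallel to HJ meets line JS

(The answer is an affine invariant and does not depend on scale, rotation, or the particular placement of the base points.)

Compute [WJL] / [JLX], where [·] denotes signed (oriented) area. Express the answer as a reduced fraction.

Work in coordinates with H = (0, 0), W = (1, 0), S = (0, 1), J = (3, 4).
1. L lies on line HS with HL:LS = 3:4 ⇒ L = (0, 3/7)
2. X is where the line through W parallel to HJ meets line JS ⇒ X = (7, 8)
2·[WJL] = 34/7, 2·[JLX] = 16/7
[WJL]:[JLX] = 34/7:16/7 = 17/8

[WJL]:[JLX] = 17/8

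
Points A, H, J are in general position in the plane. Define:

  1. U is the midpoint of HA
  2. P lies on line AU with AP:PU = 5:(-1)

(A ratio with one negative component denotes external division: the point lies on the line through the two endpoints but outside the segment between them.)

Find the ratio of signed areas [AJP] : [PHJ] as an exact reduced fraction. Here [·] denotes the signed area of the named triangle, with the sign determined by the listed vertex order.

[AJP]:[PHJ] = -5/3

Work in coordinates with A = (0, 0), H = (1, 0), J = (0, 1).
1. U is the midpoint of HA ⇒ U = (1/2, 0)
2. P lies on line AU with AP:PU = 5:(-1) ⇒ P = (5/8, 0)
2·[AJP] = -5/8, 2·[PHJ] = 3/8
[AJP]:[PHJ] = -5/8:3/8 = -5/3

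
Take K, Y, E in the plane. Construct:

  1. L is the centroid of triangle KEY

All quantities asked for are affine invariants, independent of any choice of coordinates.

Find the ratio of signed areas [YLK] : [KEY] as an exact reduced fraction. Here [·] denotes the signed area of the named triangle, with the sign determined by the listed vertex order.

Choose coordinates K = (0, 0), Y = (1, 0), E = (0, 1).
1. L is the centroid of triangle KEY ⇒ L = (1/3, 1/3)
2·[YLK] = 1/3, 2·[KEY] = -1
[YLK]:[KEY] = 1/3:-1 = -1/3

[YLK]:[KEY] = -1/3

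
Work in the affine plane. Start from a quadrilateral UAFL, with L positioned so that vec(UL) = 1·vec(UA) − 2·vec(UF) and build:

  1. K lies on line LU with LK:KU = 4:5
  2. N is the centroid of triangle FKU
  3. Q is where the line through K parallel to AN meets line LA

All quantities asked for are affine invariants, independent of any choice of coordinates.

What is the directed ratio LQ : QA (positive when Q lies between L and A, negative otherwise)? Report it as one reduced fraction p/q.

LQ:QA = 5/6

Set U = (0, 0), A = (1, 0), F = (0, 1), L = (1, -2); any affine frame gives the same invariant.
1. K lies on line LU with LK:KU = 4:5 ⇒ K = (5/9, -10/9)
2. N is the centroid of triangle FKU ⇒ N = (5/27, -1/27)
3. Q is where the line through K parallel to AN meets line LA ⇒ Q = (1, -12/11)
Q = L + t·(A−L) with t = 5/11, so LQ:QA = t:(1−t) = 5/11:6/11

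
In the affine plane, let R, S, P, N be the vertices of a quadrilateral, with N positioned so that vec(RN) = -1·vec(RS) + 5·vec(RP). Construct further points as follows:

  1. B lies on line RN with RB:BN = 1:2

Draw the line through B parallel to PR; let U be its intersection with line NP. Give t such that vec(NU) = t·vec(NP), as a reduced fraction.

Assign R = (0, 0), S = (1, 0), P = (0, 1), N = (-1, 5) — the answer is frame-independent, so this choice is without loss of generality.
1. B lies on line RN with RB:BN = 1:2 ⇒ B = (-1/3, 5/3)
through B parallel to PR: direction (0, -1); meets NP at U = (-1/3, 7/3)
U = N + t·(P−N) with t = 2/3

t = 2/3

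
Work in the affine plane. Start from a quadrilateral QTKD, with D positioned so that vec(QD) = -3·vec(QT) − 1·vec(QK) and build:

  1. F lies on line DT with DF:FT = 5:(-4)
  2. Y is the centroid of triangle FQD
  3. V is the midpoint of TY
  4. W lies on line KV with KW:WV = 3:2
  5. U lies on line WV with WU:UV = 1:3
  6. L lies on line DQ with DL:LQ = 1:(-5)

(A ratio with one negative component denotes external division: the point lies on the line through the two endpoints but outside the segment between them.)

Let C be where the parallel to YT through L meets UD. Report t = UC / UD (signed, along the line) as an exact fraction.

t = 37/32

Choose coordinates Q = (0, 0), T = (1, 0), K = (0, 1), D = (-3, -1).
1. F lies on line DT with DF:FT = 5:(-4) ⇒ F = (17, 4)
2. Y is the centroid of triangle FQD ⇒ Y = (14/3, 1)
3. V is the midpoint of TY ⇒ V = (17/6, 1/2)
4. W lies on line KV with KW:WV = 3:2 ⇒ W = (17/10, 7/10)
5. U lies on line WV with WU:UV = 1:3 ⇒ U = (119/60, 13/20)
6. L lies on line DQ with DL:LQ = 1:(-5) ⇒ L = (-15/4, -5/4)
through L parallel to YT: direction (-11/3, -1); meets UD at C = (-1451/384, -161/128)
C = U + t·(D−U) with t = 37/32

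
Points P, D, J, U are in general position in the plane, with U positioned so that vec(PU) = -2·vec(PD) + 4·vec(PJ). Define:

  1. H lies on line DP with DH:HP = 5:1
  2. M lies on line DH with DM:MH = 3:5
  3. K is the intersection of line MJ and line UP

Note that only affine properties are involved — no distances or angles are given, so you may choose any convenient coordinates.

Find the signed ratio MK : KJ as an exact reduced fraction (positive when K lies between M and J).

Set P = (0, 0), D = (1, 0), J = (0, 1), U = (-2, 4); any affine frame gives the same invariant.
1. H lies on line DP with DH:HP = 5:1 ⇒ H = (1/6, 0)
2. M lies on line DH with DM:MH = 3:5 ⇒ M = (11/16, 0)
3. K is the intersection of line MJ and line UP ⇒ K = (-11/6, 11/3)
K = M + t·(J−M) with t = 11/3, so MK:KJ = t:(1−t) = 11/3:-8/3

MK:KJ = -11/8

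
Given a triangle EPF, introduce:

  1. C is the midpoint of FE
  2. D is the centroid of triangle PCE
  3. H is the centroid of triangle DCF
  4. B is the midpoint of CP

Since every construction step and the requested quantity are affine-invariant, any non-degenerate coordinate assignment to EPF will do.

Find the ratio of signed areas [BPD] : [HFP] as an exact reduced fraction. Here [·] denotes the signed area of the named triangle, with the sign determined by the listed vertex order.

[BPD]:[HFP] = 1/4

Set E = (0, 0), P = (1, 0), F = (0, 1); any affine frame gives the same invariant.
1. C is the midpoint of FE ⇒ C = (0, 1/2)
2. D is the centroid of triangle PCE ⇒ D = (1/3, 1/6)
3. H is the centroid of triangle DCF ⇒ H = (1/9, 5/9)
4. B is the midpoint of CP ⇒ B = (1/2, 1/4)
2·[BPD] = -1/12, 2·[HFP] = -1/3
[BPD]:[HFP] = -1/12:-1/3 = 1/4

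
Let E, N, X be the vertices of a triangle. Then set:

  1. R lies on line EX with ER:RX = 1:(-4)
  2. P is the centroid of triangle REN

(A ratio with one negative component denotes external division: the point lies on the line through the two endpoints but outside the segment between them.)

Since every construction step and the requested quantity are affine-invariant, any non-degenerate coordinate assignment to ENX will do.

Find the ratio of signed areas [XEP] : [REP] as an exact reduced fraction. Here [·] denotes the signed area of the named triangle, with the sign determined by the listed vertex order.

[XEP]:[REP] = -3

Work in coordinates with E = (0, 0), N = (1, 0), X = (0, 1).
1. R lies on line EX with ER:RX = 1:(-4) ⇒ R = (0, -1/3)
2. P is the centroid of triangle REN ⇒ P = (1/3, -1/9)
2·[XEP] = 1/3, 2·[REP] = -1/9
[XEP]:[REP] = 1/3:-1/9 = -3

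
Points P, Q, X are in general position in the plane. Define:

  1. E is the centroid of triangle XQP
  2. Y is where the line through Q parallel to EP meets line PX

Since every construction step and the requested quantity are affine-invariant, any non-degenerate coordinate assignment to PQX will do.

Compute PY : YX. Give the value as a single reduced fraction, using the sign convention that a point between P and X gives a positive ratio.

PY:YX = -1/2

Assign P = (0, 0), Q = (1, 0), X = (0, 1) — the answer is frame-independent, so this choice is without loss of generality.
1. E is the centroid of triangle XQP ⇒ E = (1/3, 1/3)
2. Y is where the line through Q parallel to EP meets line PX ⇒ Y = (0, -1)
Y = P + t·(X−P) with t = -1, so PY:YX = t:(1−t) = -1:2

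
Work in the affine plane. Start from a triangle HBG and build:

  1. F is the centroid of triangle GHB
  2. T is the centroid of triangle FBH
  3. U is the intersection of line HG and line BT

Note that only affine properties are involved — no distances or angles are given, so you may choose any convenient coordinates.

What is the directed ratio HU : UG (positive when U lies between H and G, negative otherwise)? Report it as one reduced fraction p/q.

HU:UG = 1/4

Choose coordinates H = (0, 0), B = (1, 0), G = (0, 1).
1. F is the centroid of triangle GHB ⇒ F = (1/3, 1/3)
2. T is the centroid of triangle FBH ⇒ T = (4/9, 1/9)
3. U is the intersection of line HG and line BT ⇒ U = (0, 1/5)
U = H + t·(G−H) with t = 1/5, so HU:UG = t:(1−t) = 1/5:4/5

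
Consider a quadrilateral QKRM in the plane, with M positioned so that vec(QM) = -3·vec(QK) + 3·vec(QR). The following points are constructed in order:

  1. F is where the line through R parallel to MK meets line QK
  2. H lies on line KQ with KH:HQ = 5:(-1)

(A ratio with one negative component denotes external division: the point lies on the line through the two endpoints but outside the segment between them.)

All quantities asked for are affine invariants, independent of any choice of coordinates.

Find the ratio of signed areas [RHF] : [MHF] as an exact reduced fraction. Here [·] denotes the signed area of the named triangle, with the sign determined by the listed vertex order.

Choose coordinates Q = (0, 0), K = (1, 0), R = (0, 1), M = (-3, 3).
1. F is where the line through R parallel to MK meets line QK ⇒ F = (4/3, 0)
2. H lies on line KQ with KH:HQ = 5:(-1) ⇒ H = (-1/4, 0)
2·[RHF] = 19/12, 2·[MHF] = 19/4
[RHF]:[MHF] = 19/12:19/4 = 1/3

[RHF]:[MHF] = 1/3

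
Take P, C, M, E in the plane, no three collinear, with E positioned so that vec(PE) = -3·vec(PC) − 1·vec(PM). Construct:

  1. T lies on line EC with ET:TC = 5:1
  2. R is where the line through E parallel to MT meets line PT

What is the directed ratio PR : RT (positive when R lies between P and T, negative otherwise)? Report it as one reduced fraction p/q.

Work in coordinates with P = (0, 0), C = (1, 0), M = (0, 1), E = (-3, -1).
1. T lies on line EC with ET:TC = 5:1 ⇒ T = (1/3, -1/6)
2. R is where the line through E parallel to MT meets line PT ⇒ R = (-23/6, 23/12)
R = P + t·(T−P) with t = -23/2, so PR:RT = t:(1−t) = -23/2:25/2

PR:RT = -23/25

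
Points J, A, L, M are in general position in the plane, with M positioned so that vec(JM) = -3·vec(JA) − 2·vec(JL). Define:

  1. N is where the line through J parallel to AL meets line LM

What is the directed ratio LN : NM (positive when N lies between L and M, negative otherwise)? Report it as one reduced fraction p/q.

LN:NM = 1/5

Set J = (0, 0), A = (1, 0), L = (0, 1), M = (-3, -2); any affine frame gives the same invariant.
1. N is where the line through J parallel to AL meets line LM ⇒ N = (-1/2, 1/2)
N = L + t·(M−L) with t = 1/6, so LN:NM = t:(1−t) = 1/6:5/6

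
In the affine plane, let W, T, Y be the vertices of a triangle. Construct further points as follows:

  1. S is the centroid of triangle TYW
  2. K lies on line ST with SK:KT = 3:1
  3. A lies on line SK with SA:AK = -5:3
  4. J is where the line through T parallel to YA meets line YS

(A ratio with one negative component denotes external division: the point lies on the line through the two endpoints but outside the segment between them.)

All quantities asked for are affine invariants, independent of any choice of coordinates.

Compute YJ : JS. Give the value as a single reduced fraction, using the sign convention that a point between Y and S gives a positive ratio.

Choose coordinates W = (0, 0), T = (1, 0), Y = (0, 1).
1. S is the centroid of triangle TYW ⇒ S = (1/3, 1/3)
2. K lies on line ST with SK:KT = 3:1 ⇒ K = (5/6, 1/12)
3. A lies on line SK with SA:AK = -5:3 ⇒ A = (19/12, -7/24)
4. J is where the line through T parallel to YA meets line YS ⇒ J = (7/45, 31/45)
J = Y + t·(S−Y) with t = 7/15, so YJ:JS = t:(1−t) = 7/15:8/15

YJ:JS = 7/8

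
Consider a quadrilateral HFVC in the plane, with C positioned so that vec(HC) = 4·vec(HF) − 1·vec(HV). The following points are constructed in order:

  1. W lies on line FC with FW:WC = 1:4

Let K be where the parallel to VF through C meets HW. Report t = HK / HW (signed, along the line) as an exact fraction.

Work in coordinates with H = (0, 0), F = (1, 0), V = (0, 1), C = (4, -1).
1. W lies on line FC with FW:WC = 1:4 ⇒ W = (8/5, -1/5)
through C parallel to VF: direction (1, -1); meets HW at K = (24/7, -3/7)
K = H + t·(W−H) with t = 15/7

t = 15/7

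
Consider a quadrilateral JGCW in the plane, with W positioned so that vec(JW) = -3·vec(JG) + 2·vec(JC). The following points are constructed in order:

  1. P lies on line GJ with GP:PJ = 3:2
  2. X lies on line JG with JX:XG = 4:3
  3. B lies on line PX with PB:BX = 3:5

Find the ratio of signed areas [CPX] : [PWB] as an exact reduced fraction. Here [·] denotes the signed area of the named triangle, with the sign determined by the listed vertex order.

Work in coordinates with J = (0, 0), G = (1, 0), C = (0, 1), W = (-3, 2).
1. P lies on line GJ with GP:PJ = 3:2 ⇒ P = (2/5, 0)
2. X lies on line JG with JX:XG = 4:3 ⇒ X = (4/7, 0)
3. B lies on line PX with PB:BX = 3:5 ⇒ B = (13/28, 0)
2·[CPX] = 6/35, 2·[PWB] = -9/70
[CPX]:[PWB] = 6/35:-9/70 = -4/3

[CPX]:[PWB] = -4/3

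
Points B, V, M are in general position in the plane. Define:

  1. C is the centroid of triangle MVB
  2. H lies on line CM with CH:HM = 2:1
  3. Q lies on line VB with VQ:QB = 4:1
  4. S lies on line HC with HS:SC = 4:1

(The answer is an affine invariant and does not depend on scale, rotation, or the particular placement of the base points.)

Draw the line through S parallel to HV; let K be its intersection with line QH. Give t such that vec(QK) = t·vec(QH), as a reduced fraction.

Set B = (0, 0), V = (1, 0), M = (0, 1); any affine frame gives the same invariant.
1. C is the centroid of triangle MVB ⇒ C = (1/3, 1/3)
2. H lies on line CM with CH:HM = 2:1 ⇒ H = (1/9, 7/9)
3. Q lies on line VB with VQ:QB = 4:1 ⇒ Q = (1/5, 0)
4. S lies on line HC with HS:SC = 4:1 ⇒ S = (13/45, 19/45)
through S parallel to HV: direction (8/9, -7/9); meets QH at K = (43/315, 5/9)
K = Q + t·(H−Q) with t = 5/7

t = 5/7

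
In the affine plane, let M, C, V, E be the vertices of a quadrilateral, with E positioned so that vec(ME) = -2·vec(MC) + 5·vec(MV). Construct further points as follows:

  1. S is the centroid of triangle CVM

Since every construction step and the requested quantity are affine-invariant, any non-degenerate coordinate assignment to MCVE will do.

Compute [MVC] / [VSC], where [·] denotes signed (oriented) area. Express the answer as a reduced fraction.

Work in coordinates with M = (0, 0), C = (1, 0), V = (0, 1), E = (-2, 5).
1. S is the centroid of triangle CVM ⇒ S = (1/3, 1/3)
2·[MVC] = -1, 2·[VSC] = 1/3
[MVC]:[VSC] = -1:1/3 = -3

[MVC]:[VSC] = -3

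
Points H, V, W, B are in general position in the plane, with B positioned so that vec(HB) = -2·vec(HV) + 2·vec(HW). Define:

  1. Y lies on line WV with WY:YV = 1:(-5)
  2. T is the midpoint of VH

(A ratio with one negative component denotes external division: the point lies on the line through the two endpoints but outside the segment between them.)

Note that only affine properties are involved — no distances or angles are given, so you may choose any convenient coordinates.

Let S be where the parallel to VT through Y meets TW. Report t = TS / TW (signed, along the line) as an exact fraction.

Choose coordinates H = (0, 0), V = (1, 0), W = (0, 1), B = (-2, 2).
1. Y lies on line WV with WY:YV = 1:(-5) ⇒ Y = (-1/4, 5/4)
2. T is the midpoint of VH ⇒ T = (1/2, 0)
through Y parallel to VT: direction (-1/2, 0); meets TW at S = (-1/8, 5/4)
S = T + t·(W−T) with t = 5/4

t = 5/4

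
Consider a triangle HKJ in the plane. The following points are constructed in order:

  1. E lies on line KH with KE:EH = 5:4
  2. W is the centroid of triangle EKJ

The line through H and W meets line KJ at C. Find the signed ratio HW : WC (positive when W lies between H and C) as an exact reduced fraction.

HW:WC = 22/5

Work in coordinates with H = (0, 0), K = (1, 0), J = (0, 1).
1. E lies on line KH with KE:EH = 5:4 ⇒ E = (4/9, 0)
2. W is the centroid of triangle EKJ ⇒ W = (13/27, 1/3)
line HW meets KJ at C = (13/22, 9/22)
W = H + t·(C−H) with t = 22/27, so HW:WC = 22/27:5/27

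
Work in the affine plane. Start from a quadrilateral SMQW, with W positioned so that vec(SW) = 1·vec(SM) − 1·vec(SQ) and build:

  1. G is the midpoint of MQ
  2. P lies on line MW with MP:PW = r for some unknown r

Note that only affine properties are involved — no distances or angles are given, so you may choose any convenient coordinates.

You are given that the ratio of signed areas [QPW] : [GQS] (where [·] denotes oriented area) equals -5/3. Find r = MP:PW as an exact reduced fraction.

r = 1/5

Work in coordinates with S = (0, 0), M = (1, 0), Q = (0, 1), W = (1, -1).
1. G is the midpoint of MQ ⇒ G = (1/2, 1/2)
2. With MP:PW = r, write λ = r/(r+1) so P = M + λ·(W−M); P is affine-linear in λ
Every point depending on P is an affine combination of P and λ-independent points, so each such coordinate is linear in λ; the λ² term in each signed area is a multiple of (W−M)×(W−M) = 0, so 2·[QPW] and 2·[GQS] are each linear in λ. Evaluating at λ=0 and λ=1:
  2·[QPW] = λ − 1,   2·[GQS] = 1/2
So [QPW]:[GQS] = (λ − 1) / (1/2). Setting this equal to -5/3:
  λ − 1 = -5/3·(1/2)  ⇒  λ = 1/6
Then r = λ/(1−λ) = (1/6)/(5/6) = 1/5. Check: with r = 1/5, P = (1, -1/6) and [QPW]:[GQS] = -5/3 as required.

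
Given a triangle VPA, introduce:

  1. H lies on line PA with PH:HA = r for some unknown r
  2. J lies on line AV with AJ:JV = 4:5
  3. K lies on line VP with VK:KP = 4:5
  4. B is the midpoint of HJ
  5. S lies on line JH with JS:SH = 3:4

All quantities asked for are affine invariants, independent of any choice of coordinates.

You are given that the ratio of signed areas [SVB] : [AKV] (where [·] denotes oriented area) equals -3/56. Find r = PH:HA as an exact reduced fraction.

Set V = (0, 0), P = (1, 0), A = (0, 1); any affine frame gives the same invariant.
1. With PH:HA = r, write λ = r/(r+1) so H = P + λ·(A−P); H is affine-linear in λ
2. J lies on line AV with AJ:JV = 4:5 ⇒ J = (0, 5/9)
3. K lies on line VP with VK:KP = 4:5 ⇒ K = (4/9, 0)
4. B is the midpoint of HJ ⇒ B is an affine combination of earlier points and hence also affine-linear in λ
5. S lies on line JH with JS:SH = 3:4 ⇒ S is an affine combination of earlier points and hence also affine-linear in λ
Every point depending on H is an affine combination of H and λ-independent points, so each such coordinate is linear in λ; the λ² term in each signed area is a multiple of (A−P)×(A−P) = 0, so 2·[SVB] and 2·[AKV] are each linear in λ. Evaluating at λ=0 and λ=1:
  2·[SVB] = -5/126·λ + 5/126,   2·[AKV] = -4/9
So [SVB]:[AKV] = (-5/126·λ + 5/126) / (-4/9). Setting this equal to -3/56:
  -5/126·λ + 5/126 = -3/56·(-4/9)  ⇒  λ = 2/5
Then r = λ/(1−λ) = (2/5)/(3/5) = 2/3. Check: with r = 2/3, H = (3/5, 2/5) and [SVB]:[AKV] = -3/56 as required.

r = 2/3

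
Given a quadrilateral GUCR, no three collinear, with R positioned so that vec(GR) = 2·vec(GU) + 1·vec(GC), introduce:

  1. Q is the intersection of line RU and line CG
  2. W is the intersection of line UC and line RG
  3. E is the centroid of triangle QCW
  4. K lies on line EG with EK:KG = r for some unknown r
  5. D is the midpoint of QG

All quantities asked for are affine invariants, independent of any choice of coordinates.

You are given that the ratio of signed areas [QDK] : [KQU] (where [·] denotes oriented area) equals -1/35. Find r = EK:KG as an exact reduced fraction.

r = 3

Choose coordinates G = (0, 0), U = (1, 0), C = (0, 1), R = (2, 1).
1. Q is the intersection of line RU and line CG ⇒ Q = (0, -1)
2. W is the intersection of line UC and line RG ⇒ W = (2/3, 1/3)
3. E is the centroid of triangle QCW ⇒ E = (2/9, 1/9)
4. With EK:KG = r, write λ = r/(r+1) so K = E + λ·(G−E); K is affine-linear in λ
5. D is the midpoint of QG ⇒ D = (0, -1/2)
Every point depending on K is an affine combination of K and λ-independent points, so each such coordinate is linear in λ; the λ² term in each signed area is a multiple of (G−E)×(G−E) = 0, so 2·[QDK] and 2·[KQU] are each linear in λ. Evaluating at λ=0 and λ=1:
  2·[QDK] = 1/9·λ − 1/9,   2·[KQU] = 1/9·λ + 8/9
So [QDK]:[KQU] = (1/9·λ − 1/9) / (1/9·λ + 8/9). Setting this equal to -1/35:
  1/9·λ − 1/9 = -1/35·(1/9·λ + 8/9)  ⇒  λ = 3/4
Then r = λ/(1−λ) = (3/4)/(1/4) = 3. Check: with r = 3, K = (1/18, 1/36) and [QDK]:[KQU] = -1/35 as required.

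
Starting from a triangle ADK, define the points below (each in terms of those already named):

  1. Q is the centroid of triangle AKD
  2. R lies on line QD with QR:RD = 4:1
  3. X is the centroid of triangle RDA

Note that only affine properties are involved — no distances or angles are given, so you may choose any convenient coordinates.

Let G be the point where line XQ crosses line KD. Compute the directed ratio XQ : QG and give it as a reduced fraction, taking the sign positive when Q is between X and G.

Choose coordinates A = (0, 0), D = (1, 0), K = (0, 1).
1. Q is the centroid of triangle AKD ⇒ Q = (1/3, 1/3)
2. R lies on line QD with QR:RD = 4:1 ⇒ R = (13/15, 1/15)
3. X is the centroid of triangle RDA ⇒ X = (28/45, 1/45)
line XQ meets KD at G = (-4, 5)
Q = X + t·(G−X) with t = 1/16, so XQ:QG = 1/16:15/16

XQ:QG = 1/15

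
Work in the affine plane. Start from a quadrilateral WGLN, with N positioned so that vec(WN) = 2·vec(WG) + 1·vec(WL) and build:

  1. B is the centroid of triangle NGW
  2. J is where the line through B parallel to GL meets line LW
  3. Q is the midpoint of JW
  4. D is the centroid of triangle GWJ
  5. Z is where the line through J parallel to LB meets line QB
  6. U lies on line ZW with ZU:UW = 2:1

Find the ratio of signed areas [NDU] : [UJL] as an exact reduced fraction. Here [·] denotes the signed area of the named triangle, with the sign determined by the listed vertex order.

Work in coordinates with W = (0, 0), G = (1, 0), L = (0, 1), N = (2, 1).
1. B is the centroid of triangle NGW ⇒ B = (1, 1/3)
2. J is where the line through B parallel to GL meets line LW ⇒ J = (0, 4/3)
3. Q is the midpoint of JW ⇒ Q = (0, 2/3)
4. D is the centroid of triangle GWJ ⇒ D = (1/3, 4/9)
5. Z is where the line through J parallel to LB meets line QB ⇒ Z = (2, 0)
6. U lies on line ZW with ZU:UW = 2:1 ⇒ U = (2/3, 0)
2·[NDU] = 25/27, 2·[UJL] = 2/9
[NDU]:[UJL] = 25/27:2/9 = 25/6

[NDU]:[UJL] = 25/6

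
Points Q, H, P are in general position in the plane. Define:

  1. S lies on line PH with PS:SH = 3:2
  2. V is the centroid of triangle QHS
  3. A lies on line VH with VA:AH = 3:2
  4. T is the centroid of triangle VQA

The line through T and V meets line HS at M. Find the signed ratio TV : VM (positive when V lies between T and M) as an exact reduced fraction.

Work in coordinates with Q = (0, 0), H = (1, 0), P = (0, 1).
1. S lies on line PH with PS:SH = 3:2 ⇒ S = (3/5, 2/5)
2. V is the centroid of triangle QHS ⇒ V = (8/15, 2/15)
3. A lies on line VH with VA:AH = 3:2 ⇒ A = (61/75, 4/75)
4. T is the centroid of triangle VQA ⇒ T = (101/225, 14/225)
line TV meets HS at M = (5/7, 2/7)
V = T + t·(M−T) with t = 7/22, so TV:VM = 7/22:15/22

TV:VM = 7/15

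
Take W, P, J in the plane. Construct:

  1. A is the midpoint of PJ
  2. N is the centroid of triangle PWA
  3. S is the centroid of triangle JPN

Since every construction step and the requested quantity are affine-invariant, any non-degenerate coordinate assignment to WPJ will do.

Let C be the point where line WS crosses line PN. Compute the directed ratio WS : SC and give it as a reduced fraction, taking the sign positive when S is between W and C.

Choose coordinates W = (0, 0), P = (1, 0), J = (0, 1).
1. A is the midpoint of PJ ⇒ A = (1/2, 1/2)
2. N is the centroid of triangle PWA ⇒ N = (1/2, 1/6)
3. S is the centroid of triangle JPN ⇒ S = (1/2, 7/18)
line WS meets PN at C = (3/10, 7/30)
S = W + t·(C−W) with t = 5/3, so WS:SC = 5/3:-2/3

WS:SC = -5/2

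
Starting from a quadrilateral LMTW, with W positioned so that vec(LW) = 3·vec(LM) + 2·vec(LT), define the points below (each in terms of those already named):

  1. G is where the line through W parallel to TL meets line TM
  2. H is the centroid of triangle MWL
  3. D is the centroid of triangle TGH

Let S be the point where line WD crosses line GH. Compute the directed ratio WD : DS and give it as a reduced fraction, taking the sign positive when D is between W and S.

Set L = (0, 0), M = (1, 0), T = (0, 1), W = (3, 2); any affine frame gives the same invariant.
1. G is where the line through W parallel to TL meets line TM ⇒ G = (3, -2)
2. H is the centroid of triangle MWL ⇒ H = (4/3, 2/3)
3. D is the centroid of triangle TGH ⇒ D = (13/9, -1/9)
line WD meets GH at S = (341/207, 34/207)
D = W + t·(S−W) with t = 23/20, so WD:DS = 23/20:-3/20

WD:DS = -23/3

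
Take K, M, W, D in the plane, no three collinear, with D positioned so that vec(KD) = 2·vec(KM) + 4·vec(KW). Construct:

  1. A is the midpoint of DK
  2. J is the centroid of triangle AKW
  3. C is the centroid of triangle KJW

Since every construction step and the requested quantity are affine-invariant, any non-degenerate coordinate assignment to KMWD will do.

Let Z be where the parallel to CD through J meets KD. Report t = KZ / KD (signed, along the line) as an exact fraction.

Work in coordinates with K = (0, 0), M = (1, 0), W = (0, 1), D = (2, 4).
1. A is the midpoint of DK ⇒ A = (1, 2)
2. J is the centroid of triangle AKW ⇒ J = (1/3, 1)
3. C is the centroid of triangle KJW ⇒ C = (1/9, 2/3)
through J parallel to CD: direction (17/9, 10/3); meets KD at Z = (7/4, 7/2)
Z = K + t·(D−K) with t = 7/8

t = 7/8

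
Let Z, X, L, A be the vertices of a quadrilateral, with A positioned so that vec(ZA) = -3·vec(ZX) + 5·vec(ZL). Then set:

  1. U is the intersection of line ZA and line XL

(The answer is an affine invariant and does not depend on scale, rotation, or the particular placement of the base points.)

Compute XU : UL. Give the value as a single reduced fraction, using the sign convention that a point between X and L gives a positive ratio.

XU:UL = -5/3

Choose coordinates Z = (0, 0), X = (1, 0), L = (0, 1), A = (-3, 5).
1. U is the intersection of line ZA and line XL ⇒ U = (-3/2, 5/2)
U = X + t·(L−X) with t = 5/2, so XU:UL = t:(1−t) = 5/2:-3/2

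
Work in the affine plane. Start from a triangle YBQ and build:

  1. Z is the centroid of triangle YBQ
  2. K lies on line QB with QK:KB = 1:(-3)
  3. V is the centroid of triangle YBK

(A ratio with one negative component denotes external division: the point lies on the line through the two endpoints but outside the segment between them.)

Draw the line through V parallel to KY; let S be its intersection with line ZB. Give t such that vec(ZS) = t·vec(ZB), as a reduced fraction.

Work in coordinates with Y = (0, 0), B = (1, 0), Q = (0, 1).
1. Z is the centroid of triangle YBQ ⇒ Z = (1/3, 1/3)
2. K lies on line QB with QK:KB = 1:(-3) ⇒ K = (-1/2, 3/2)
3. V is the centroid of triangle YBK ⇒ V = (1/6, 1/2)
through V parallel to KY: direction (1/2, -3/2); meets ZB at S = (1/5, 2/5)
S = Z + t·(B−Z) with t = -1/5

t = -1/5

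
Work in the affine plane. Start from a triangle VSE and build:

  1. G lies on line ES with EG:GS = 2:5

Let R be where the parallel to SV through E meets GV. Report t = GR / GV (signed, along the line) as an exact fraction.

t = -2/5

Work in coordinates with V = (0, 0), S = (1, 0), E = (0, 1).
1. G lies on line ES with EG:GS = 2:5 ⇒ G = (2/7, 5/7)
through E parallel to SV: direction (-1, 0); meets GV at R = (2/5, 1)
R = G + t·(V−G) with t = -2/5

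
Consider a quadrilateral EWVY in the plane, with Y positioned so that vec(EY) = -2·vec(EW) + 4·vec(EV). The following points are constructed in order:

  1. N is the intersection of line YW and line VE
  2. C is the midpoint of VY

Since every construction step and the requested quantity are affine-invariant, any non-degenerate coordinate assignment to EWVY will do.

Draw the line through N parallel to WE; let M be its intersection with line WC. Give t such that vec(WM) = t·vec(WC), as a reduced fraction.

Choose coordinates E = (0, 0), W = (1, 0), V = (0, 1), Y = (-2, 4).
1. N is the intersection of line YW and line VE ⇒ N = (0, 4/3)
2. C is the midpoint of VY ⇒ C = (-1, 5/2)
through N parallel to WE: direction (-1, 0); meets WC at M = (-1/15, 4/3)
M = W + t·(C−W) with t = 8/15

t = 8/15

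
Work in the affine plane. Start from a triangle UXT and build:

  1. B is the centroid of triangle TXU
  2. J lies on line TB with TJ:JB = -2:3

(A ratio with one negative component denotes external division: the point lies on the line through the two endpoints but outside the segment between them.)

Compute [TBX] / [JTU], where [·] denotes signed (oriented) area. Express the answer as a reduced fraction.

[TBX]:[JTU] = -1/2

Work in coordinates with U = (0, 0), X = (1, 0), T = (0, 1).
1. B is the centroid of triangle TXU ⇒ B = (1/3, 1/3)
2. J lies on line TB with TJ:JB = -2:3 ⇒ J = (-2/3, 7/3)
2·[TBX] = 1/3, 2·[JTU] = -2/3
[TBX]:[JTU] = 1/3:-2/3 = -1/2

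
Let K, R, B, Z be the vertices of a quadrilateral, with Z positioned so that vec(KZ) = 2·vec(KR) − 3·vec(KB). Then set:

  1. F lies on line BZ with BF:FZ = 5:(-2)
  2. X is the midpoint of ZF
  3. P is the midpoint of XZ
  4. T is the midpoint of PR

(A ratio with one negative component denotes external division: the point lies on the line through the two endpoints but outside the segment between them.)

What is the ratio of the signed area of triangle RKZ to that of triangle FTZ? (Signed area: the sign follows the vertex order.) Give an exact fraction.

Assign K = (0, 0), R = (1, 0), B = (0, 1), Z = (2, -3) — the answer is frame-independent, so this choice is without loss of generality.
1. F lies on line BZ with BF:FZ = 5:(-2) ⇒ F = (10/3, -17/3)
2. X is the midpoint of ZF ⇒ X = (8/3, -13/3)
3. P is the midpoint of XZ ⇒ P = (7/3, -11/3)
4. T is the midpoint of PR ⇒ T = (5/3, -11/6)
2·[RKZ] = 3, 2·[FTZ] = 2/3
[RKZ]:[FTZ] = 3:2/3 = 9/2

[RKZ]:[FTZ] = 9/2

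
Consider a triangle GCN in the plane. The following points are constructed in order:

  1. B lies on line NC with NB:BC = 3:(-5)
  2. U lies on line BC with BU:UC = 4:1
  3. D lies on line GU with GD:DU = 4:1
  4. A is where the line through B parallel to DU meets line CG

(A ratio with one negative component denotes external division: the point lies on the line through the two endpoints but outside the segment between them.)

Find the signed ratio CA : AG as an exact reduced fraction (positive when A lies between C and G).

Work in coordinates with G = (0, 0), C = (1, 0), N = (0, 1).
1. B lies on line NC with NB:BC = 3:(-5) ⇒ B = (-3/2, 5/2)
2. U lies on line BC with BU:UC = 4:1 ⇒ U = (1/2, 1/2)
3. D lies on line GU with GD:DU = 4:1 ⇒ D = (2/5, 2/5)
4. A is where the line through B parallel to DU meets line CG ⇒ A = (-4, 0)
A = C + t·(G−C) with t = 5, so CA:AG = t:(1−t) = 5:-4

CA:AG = -5/4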